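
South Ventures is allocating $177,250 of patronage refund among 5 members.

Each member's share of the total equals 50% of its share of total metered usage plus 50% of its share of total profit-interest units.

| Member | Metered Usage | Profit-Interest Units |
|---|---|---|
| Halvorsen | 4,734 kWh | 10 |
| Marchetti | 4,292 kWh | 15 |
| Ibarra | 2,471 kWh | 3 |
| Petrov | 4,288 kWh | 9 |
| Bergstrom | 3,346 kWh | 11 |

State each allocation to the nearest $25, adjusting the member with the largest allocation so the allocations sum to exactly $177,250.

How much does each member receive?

Metered usage total 19,131; profit-interest units total 48.
Combined weights (50% metered usage + 50% profit-interest units): Halvorsen 0.2279; Marchetti 0.2684; Ibarra 0.0958; Petrov 0.2058; Bergstrom 0.2020.
Pro-rata amounts: Halvorsen 40,393.96; Marchetti 47,578.15; Ibarra 16,986.05; Petrov 36,481.49; Bergstrom 35,810.35.
Rounded to nearest $25: Halvorsen $40,400; Marchetti $47,575; Ibarra $16,975; Petrov $36,475; Bergstrom $35,800. Sum = $177,225.
Difference $177,250 − $177,225 = +$25 applied to largest allocation (Marchetti): Marchetti becomes $47,600.

Halvorsen: $40,400 · Marchetti: $47,600 · Ibarra: $16,975 · Petrov: $36,475 · Bergstrom: $35,800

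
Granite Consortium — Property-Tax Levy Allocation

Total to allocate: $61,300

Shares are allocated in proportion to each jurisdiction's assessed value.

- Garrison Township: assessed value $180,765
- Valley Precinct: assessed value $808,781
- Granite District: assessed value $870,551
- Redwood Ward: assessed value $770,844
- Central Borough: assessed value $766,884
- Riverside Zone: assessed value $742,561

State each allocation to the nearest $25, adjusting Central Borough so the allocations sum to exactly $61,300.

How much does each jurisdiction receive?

Garrison Township: $2,675 · Valley Precinct: $11,975 · Granite District: $12,900 · Redwood Ward: $11,425 · Central Borough: $11,325 · Riverside Zone: $11,000

Combined assessed value = 4,140,386.
Raw shares: Garrison Township 180,765/4,140,386 × $61,300 = 2,676.30; Valley Precinct 808,781/4,140,386 × $61,300 = 11,974.31; Granite District 870,551/4,140,386 × $61,300 = 12,888.84; Redwood Ward 770,844/4,140,386 × $61,300 = 11,412.64; Central Borough 766,884/4,140,386 × $61,300 = 11,354.01; Riverside Zone 742,561/4,140,386 × $61,300 = 10,993.90.
At nearest $25: Garrison Township $2,675; Valley Precinct $11,975; Granite District $12,900; Redwood Ward $11,425; Central Borough $11,350; Riverside Zone $11,000. Sum = $61,325.
Difference $61,300 − $61,325 = −$25 applied to Central Borough: Central Borough becomes $11,325.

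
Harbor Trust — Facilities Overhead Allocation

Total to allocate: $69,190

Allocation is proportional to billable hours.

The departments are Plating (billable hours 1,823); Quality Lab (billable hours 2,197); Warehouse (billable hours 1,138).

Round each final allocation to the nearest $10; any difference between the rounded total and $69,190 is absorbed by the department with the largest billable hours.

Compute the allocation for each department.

Plating: $24,450 · Quality Lab: $29,470 · Warehouse: $15,270

Sum of billable hours: 1,823 + 2,197 + 1,138 = 5,158.
Pro-rata amounts: Plating 24,453.93; Quality Lab 29,470.81; Warehouse 15,265.26.
After rounding ($10): Plating $24,450; Quality Lab $29,470; Warehouse $15,270. Sum = $69,190.
No rounding difference to absorb.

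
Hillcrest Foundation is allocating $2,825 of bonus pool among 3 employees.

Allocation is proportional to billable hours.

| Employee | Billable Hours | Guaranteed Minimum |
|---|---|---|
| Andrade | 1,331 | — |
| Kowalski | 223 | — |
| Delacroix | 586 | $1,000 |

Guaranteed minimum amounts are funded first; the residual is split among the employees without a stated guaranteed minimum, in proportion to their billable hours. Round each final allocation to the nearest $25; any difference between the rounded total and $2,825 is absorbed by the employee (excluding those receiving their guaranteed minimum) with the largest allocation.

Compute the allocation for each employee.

Fund the minimums — Delacroix $1,000. Remaining pool $1,825.
Remaining pool split over remaining billable hours 1,554: Andrade 1,563.11 → $1,575; Kowalski 261.89 → $250.

Andrade: $1,575; Kowalski: $250; Delacroix: $1,000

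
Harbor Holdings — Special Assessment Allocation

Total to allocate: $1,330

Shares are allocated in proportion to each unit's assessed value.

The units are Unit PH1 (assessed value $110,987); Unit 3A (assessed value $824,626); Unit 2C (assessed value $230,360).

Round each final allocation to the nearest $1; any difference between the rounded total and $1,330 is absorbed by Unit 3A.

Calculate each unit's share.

Unit PH1: $127 | Unit 3A: $940 | Unit 2C: $263

Total assessed value = 1,165,973.
Raw shares: Unit PH1 110,987/1,165,973 × $1,330 = 126.60; Unit 3A 824,626/1,165,973 × $1,330 = 940.63; Unit 2C 230,360/1,165,973 × $1,330 = 262.77.
At nearest $1: Unit PH1 $127; Unit 3A $941; Unit 2C $263. Sum = $1,331.
Difference $1,330 − $1,331 = −$1 applied to Unit 3A: Unit 3A becomes $940.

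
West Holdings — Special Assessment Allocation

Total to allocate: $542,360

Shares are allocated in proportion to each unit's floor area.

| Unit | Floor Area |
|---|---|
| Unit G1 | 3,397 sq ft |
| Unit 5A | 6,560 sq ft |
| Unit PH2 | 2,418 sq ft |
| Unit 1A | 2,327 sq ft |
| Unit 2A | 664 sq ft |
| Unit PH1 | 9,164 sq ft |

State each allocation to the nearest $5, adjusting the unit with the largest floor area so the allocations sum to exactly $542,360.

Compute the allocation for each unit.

Sum of floor area: 24,530.
Raw shares: Unit G1 3,397/24,530 × $542,360 = 75,107.91; Unit 5A 6,560/24,530 × $542,360 = 145,042.05; Unit PH2 2,418/24,530 × $542,360 = 53,462.15; Unit 1A 2,327/24,530 × $542,360 = 51,450.13; Unit 2A 664/24,530 × $542,360 = 14,681.09; Unit PH1 9,164/24,530 × $542,360 = 202,616.68.
At nearest $5: Unit G1 $75,110; Unit 5A $145,040; Unit PH2 $53,460; Unit 1A $51,450; Unit 2A $14,680; Unit PH1 $202,615. Sum = $542,355.
Difference $542,360 − $542,355 = +$5 applied to largest floor area (Unit PH1): Unit PH1 becomes $202,620.

Unit G1: $75,110 | Unit 5A: $145,040 | Unit PH2: $53,460 | Unit 1A: $51,450 | Unit 2A: $14,680 | Unit PH1: $202,620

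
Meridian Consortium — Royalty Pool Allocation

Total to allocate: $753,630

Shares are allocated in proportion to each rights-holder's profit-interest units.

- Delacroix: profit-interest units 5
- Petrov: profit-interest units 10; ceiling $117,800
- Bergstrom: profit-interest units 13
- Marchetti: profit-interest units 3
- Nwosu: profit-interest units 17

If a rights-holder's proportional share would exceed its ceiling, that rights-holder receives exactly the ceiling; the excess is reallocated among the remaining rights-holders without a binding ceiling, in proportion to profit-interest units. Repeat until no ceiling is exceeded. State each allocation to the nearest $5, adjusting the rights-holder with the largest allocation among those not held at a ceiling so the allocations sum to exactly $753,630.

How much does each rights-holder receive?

Sum of profit-interest units: 48.
Unconstrained shares: Delacroix 78,503.12; Petrov 157,006.25; Bergstrom 204,108.12; Marchetti 47,101.88; Nwosu 266,910.62.
Cap binds for Petrov ($117,800); remaining pool $635,830 reallocated over remaining profit-interest units 38.
Redistributed shares: Delacroix 83,661.84 → $83,660; Bergstrom 217,520.79 → $217,520; Marchetti 50,197.11 → $50,195; Nwosu 284,450.26 → $284,450.
Rounding difference +$5 applied to Nwosu → $284,455.

Delacroix: $83,660 | Petrov: $117,800 | Bergstrom: $217,520 | Marchetti: $50,195 | Nwosu: $284,455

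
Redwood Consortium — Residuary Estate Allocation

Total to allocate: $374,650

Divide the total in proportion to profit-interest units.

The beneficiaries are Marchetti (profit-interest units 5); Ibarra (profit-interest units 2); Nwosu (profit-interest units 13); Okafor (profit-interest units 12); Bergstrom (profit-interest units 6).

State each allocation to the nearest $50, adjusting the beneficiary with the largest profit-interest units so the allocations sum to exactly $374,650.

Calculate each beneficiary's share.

Marchetti: $49,300 | Ibarra: $19,700 | Nwosu: $128,200 | Okafor: $118,300 | Bergstrom: $59,150

Combined profit-interest units = 38.
Unrounded shares: Marchetti 5/38 × $374,650 = 49,296.05; Ibarra 2/38 × $374,650 = 19,718.42; Nwosu 13/38 × $374,650 = 128,169.74; Okafor 12/38 × $374,650 = 118,310.53; Bergstrom 6/38 × $374,650 = 59,155.26.
At nearest $50: Marchetti $49,300; Ibarra $19,700; Nwosu $128,150; Okafor $118,300; Bergstrom $59,150. Sum = $374,600.
Difference $374,650 − $374,600 = +$50 applied to largest profit-interest units (Nwosu): Nwosu becomes $128,200.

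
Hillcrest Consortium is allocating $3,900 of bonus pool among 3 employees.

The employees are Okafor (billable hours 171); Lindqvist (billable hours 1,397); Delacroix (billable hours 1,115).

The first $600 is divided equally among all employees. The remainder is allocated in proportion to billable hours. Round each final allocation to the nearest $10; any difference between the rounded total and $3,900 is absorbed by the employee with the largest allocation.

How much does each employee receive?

Okafor: $410; Lindqvist: $1,920; Delacroix: $1,570

$600 shared equally gives $200 per employee.
Remainder $3,300 by billable hours (total 2,683): Okafor 210.32 → $210; Lindqvist 1,718.26 → $1,720; Delacroix 1,371.41 → $1,370.
Totals: Okafor $200 + $210 = $410; Lindqvist $200 + $1,720 = $1,920; Delacroix $200 + $1,370 = $1,570.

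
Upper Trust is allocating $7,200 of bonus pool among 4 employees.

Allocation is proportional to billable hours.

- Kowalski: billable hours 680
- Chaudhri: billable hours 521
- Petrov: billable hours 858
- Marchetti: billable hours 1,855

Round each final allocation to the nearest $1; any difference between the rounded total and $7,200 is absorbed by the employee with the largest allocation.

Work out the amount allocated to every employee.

Kowalski: $1,251 · Chaudhri: $958 · Petrov: $1,578 · Marchetti: $3,413

Combined billable hours = 3,914.
Raw shares: Kowalski 680/3,914 × $7,200 = 1,250.89; Chaudhri 521/3,914 × $7,200 = 958.41; Petrov 858/3,914 × $7,200 = 1,578.33; Marchetti 1,855/3,914 × $7,200 = 3,412.37.
After rounding ($1): Kowalski $1,251; Chaudhri $958; Petrov $1,578; Marchetti $3,412. Sum = $7,199.
Difference $7,200 − $7,199 = +$1 applied to largest allocation (Marchetti): Marchetti becomes $3,413.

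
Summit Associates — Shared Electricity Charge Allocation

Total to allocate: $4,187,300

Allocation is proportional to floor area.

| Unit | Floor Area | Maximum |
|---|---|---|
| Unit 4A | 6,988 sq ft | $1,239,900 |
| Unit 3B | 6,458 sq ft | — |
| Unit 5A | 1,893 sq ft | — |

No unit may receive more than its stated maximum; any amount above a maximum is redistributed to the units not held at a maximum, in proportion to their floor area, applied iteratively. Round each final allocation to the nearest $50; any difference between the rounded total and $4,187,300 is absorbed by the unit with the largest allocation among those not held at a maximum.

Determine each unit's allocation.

Floor area total: 15,339.
Unconstrained shares: Unit 4A 1,907,611.47; Unit 3B 1,762,930.01; Unit 5A 516,758.52.
Capped: Unit 4A ($1,239,900); residual $2,947,400 reallocated over remaining floor area 8,351.
Shares after redistribution: Unit 3B 2,279,285.02 → $2,279,300; Unit 5A 668,114.98 → $668,100.

Unit 4A: $1,239,900 · Unit 3B: $2,279,300 · Unit 5A: $668,100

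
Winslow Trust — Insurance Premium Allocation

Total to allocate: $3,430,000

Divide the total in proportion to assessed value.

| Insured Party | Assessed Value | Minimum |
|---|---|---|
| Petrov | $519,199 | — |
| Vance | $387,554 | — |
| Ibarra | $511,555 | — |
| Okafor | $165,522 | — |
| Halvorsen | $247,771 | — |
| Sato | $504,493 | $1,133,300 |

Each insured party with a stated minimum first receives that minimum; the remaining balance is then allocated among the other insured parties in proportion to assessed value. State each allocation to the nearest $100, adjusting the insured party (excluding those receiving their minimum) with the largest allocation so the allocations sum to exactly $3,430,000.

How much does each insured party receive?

Minimums first: Sato $1,133,300. Remaining pool $2,296,700.
Remaining pool split over remaining assessed value 1,831,601: Petrov 651,039.36 → $651,000; Vance 485,965.71 → $486,000; Ibarra 641,454.32 → $641,500; Okafor 207,553.05 → $207,600; Halvorsen 310,687.57 → $310,700.
Rounding difference −$100 applied to Petrov → $650,900.

Petrov: $650,900 | Vance: $486,000 | Ibarra: $641,500 | Okafor: $207,600 | Halvorsen: $310,700 | Sato: $1,133,300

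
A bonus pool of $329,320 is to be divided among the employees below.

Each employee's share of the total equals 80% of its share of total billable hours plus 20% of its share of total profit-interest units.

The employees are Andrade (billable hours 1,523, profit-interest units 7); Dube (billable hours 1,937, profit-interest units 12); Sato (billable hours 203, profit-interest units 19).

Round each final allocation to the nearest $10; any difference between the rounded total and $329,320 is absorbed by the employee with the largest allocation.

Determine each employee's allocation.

Andrade: $121,670 | Dube: $160,120 | Sato: $47,530

Totals — billable hours 3,663, profit-interest units 38.
Combined weights (80% billable hours + 20% profit-interest units): Andrade 0.3695; Dube 0.4862; Sato 0.1443.
Pro-rata amounts: Andrade 121,672.42; Dube 160,115.09; Sato 47,532.48.
Rounded to nearest $10: Andrade $121,670; Dube $160,120; Sato $47,530. Sum = $329,320.
Sum already equals the total — no adjustment.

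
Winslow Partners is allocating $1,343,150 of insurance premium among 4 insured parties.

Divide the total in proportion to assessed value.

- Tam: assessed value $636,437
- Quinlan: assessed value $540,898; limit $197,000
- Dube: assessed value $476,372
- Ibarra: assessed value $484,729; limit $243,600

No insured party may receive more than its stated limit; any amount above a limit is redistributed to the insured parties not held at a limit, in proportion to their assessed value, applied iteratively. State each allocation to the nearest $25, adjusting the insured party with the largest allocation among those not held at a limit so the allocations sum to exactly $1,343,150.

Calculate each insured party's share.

Tam: $516,175; Quinlan: $197,000; Dube: $386,375; Ibarra: $243,600

Combined assessed value = 2,138,436.
Proportional shares (ignoring caps): Tam 399,745.59; Quinlan 339,737.62; Dube 299,208.89; Ibarra 304,457.91.
Capped: Quinlan ($197,000), Ibarra ($243,600); balance $902,550 reallocated over remaining assessed value 1,112,809.
Shares after redistribution: Tam 516,185.81 → $516,175; Dube 386,364.19 → $386,375.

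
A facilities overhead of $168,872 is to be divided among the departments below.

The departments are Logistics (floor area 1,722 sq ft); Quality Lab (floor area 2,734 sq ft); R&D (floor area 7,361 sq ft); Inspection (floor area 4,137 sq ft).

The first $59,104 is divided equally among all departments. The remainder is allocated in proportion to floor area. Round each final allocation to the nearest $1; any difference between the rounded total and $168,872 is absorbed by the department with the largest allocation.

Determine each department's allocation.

Equal tier: $59,104 ÷ 4 = $14,776 apiece.
Remainder $109,768 by floor area (total 15,954): Logistics 11,847.84 → $11,848; Quality Lab 18,810.69 → $18,811; R&D 50,645.75 → $50,646; Inspection 28,463.72 → $28,464.
Rounding difference −$1 on remainder applied to R&D.
Totals: Logistics $14,776 + $11,848 = $26,624; Quality Lab $14,776 + $18,811 = $33,587; R&D $14,776 + $50,645 = $65,421; Inspection $14,776 + $28,464 = $43,240.

Logistics: $26,624; Quality Lab: $33,587; R&D: $65,421; Inspection: $43,240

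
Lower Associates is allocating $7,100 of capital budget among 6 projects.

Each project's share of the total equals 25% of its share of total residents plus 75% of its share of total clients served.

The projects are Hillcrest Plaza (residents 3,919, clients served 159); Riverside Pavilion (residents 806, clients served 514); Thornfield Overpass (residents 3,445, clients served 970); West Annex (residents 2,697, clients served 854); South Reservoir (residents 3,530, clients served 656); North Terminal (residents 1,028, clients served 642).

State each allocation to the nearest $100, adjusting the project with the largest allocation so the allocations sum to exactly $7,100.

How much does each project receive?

Hillcrest Plaza: $700 | Riverside Pavilion: $800 | Thornfield Overpass: $1,800 | West Annex: $1,500 | South Reservoir: $1,300 | North Terminal: $1,000

Totals — residents 15,425, clients served 3,795.
Combined weights (25% residents + 75% clients served): Hillcrest Plaza 0.0949; Riverside Pavilion 0.1146; Thornfield Overpass 0.2475; West Annex 0.2125; South Reservoir 0.1869; North Terminal 0.1435.
Proportional shares: Hillcrest Plaza 674.07; Riverside Pavilion 813.97; Thornfield Overpass 1,757.49; West Annex 1,508.65; South Reservoir 1,326.68; North Terminal 1,019.13.
Rounded to nearest $100: Hillcrest Plaza $700; Riverside Pavilion $800; Thornfield Overpass $1,800; West Annex $1,500; South Reservoir $1,300; North Terminal $1,000. Sum = $7,100.
Sum already equals the total — no adjustment.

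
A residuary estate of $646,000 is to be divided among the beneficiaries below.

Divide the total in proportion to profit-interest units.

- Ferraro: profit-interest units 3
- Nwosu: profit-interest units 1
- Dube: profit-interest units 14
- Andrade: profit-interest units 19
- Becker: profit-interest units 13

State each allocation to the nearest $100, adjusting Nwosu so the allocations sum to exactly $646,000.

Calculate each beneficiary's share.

Ferraro: $38,800 | Nwosu: $12,800 | Dube: $180,900 | Andrade: $245,500 | Becker: $168,000

Profit-interest units total: 50.
Pro-rata amounts: Ferraro 3/50 × $646,000 = 38,760.00; Nwosu 1/50 × $646,000 = 12,920.00; Dube 14/50 × $646,000 = 180,880.00; Andrade 19/50 × $646,000 = 245,480.00; Becker 13/50 × $646,000 = 167,960.00.
Rounded to nearest $100: Ferraro $38,800; Nwosu $12,900; Dube $180,900; Andrade $245,500; Becker $168,000. Sum = $646,100.
Difference $646,000 − $646,100 = −$100 applied to Nwosu: Nwosu becomes $12,800.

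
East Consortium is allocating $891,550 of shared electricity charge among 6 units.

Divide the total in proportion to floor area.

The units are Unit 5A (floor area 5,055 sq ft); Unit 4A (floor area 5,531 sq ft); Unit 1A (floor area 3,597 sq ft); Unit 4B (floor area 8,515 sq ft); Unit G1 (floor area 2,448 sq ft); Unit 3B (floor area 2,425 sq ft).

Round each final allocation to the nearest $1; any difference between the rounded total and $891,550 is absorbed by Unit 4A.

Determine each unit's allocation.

Sum of floor area: 27,571.
Raw shares: Unit 5A 5,055/27,571 × $891,550 = 163,461.07; Unit 4A 5,531/27,571 × $891,550 = 178,853.25; Unit 1A 3,597/27,571 × $891,550 = 116,314.44; Unit 4B 8,515/27,571 × $891,550 = 275,345.41; Unit G1 2,448/27,571 × $891,550 = 79,159.78; Unit 3B 2,425/27,571 × $891,550 = 78,416.04.
At nearest $1: Unit 5A $163,461; Unit 4A $178,853; Unit 1A $116,314; Unit 4B $275,345; Unit G1 $79,160; Unit 3B $78,416. Sum = $891,549.
Difference $891,550 − $891,549 = +$1 applied to Unit 4A: Unit 4A becomes $178,854.

Unit 5A: $163,461 | Unit 4A: $178,854 | Unit 1A: $116,314 | Unit 4B: $275,345 | Unit G1: $79,160 | Unit 3B: $78,416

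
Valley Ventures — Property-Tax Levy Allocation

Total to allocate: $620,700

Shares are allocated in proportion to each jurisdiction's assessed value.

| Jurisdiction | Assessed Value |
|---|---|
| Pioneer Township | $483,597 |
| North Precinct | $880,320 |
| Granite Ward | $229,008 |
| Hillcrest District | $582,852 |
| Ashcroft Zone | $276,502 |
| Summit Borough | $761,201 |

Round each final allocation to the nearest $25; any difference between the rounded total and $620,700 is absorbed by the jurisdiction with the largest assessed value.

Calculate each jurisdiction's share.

Pioneer Township: $93,400; North Precinct: $170,075; Granite Ward: $44,225; Hillcrest District: $112,575; Ashcroft Zone: $53,400; Summit Borough: $147,025

Total assessed value = 3,213,480.
Pro-rata amounts: Pioneer Township 483,597/3,213,480 × $620,700 = 93,409.22; North Precinct 880,320/3,213,480 × $620,700 = 170,038.28; Granite Ward 229,008/3,213,480 × $620,700 = 44,234.06; Hillcrest District 582,852/3,213,480 × $620,700 = 112,580.83; Ashcroft Zone 276,502/3,213,480 × $620,700 = 53,407.77; Summit Borough 761,201/3,213,480 × $620,700 = 147,029.84.
At nearest $25: Pioneer Township $93,400; North Precinct $170,050; Granite Ward $44,225; Hillcrest District $112,575; Ashcroft Zone $53,400; Summit Borough $147,025. Sum = $620,675.
Difference $620,700 − $620,675 = +$25 applied to largest assessed value (North Precinct): North Precinct becomes $170,075.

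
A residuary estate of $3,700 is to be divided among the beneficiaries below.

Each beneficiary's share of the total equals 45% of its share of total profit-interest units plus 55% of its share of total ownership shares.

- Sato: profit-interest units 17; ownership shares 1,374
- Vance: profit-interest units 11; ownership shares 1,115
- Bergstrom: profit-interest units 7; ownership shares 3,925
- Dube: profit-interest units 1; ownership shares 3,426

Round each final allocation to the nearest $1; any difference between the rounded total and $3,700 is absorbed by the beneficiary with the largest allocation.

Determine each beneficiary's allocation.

Totals — profit-interest units 36, ownership shares 9,840.
Combined weights (45% profit-interest units + 55% ownership shares): Sato 0.2893; Vance 0.1998; Bergstrom 0.3069; Dube 0.2040.
Unrounded shares: Sato 1,070.41; Vance 739.34; Bergstrom 1,135.48; Dube 754.78.
At nearest $1: Sato $1,070; Vance $739; Bergstrom $1,135; Dube $755. Sum = $3,699.
Difference $3,700 − $3,699 = +$1 applied to largest allocation (Bergstrom): Bergstrom becomes $1,136.

Sato: $1,070 | Vance: $739 | Bergstrom: $1,136 | Dube: $755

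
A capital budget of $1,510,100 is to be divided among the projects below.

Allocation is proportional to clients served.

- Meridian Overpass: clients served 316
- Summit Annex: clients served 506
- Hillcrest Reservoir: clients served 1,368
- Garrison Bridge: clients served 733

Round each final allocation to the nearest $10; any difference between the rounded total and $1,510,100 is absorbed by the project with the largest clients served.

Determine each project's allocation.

Meridian Overpass: $163,250 | Summit Annex: $261,410 | Hillcrest Reservoir: $706,750 | Garrison Bridge: $378,690

Sum of clients served: 316 + 506 + 1,368 + 733 = 2,923.
Unrounded shares: Meridian Overpass 163,254.05; Summit Annex 261,413.14; Hillcrest Reservoir 706,745.40; Garrison Bridge 378,687.41.
Rounded to nearest $10: Meridian Overpass $163,250; Summit Annex $261,410; Hillcrest Reservoir $706,750; Garrison Bridge $378,690. Sum = $1,510,100.
No rounding difference to absorb.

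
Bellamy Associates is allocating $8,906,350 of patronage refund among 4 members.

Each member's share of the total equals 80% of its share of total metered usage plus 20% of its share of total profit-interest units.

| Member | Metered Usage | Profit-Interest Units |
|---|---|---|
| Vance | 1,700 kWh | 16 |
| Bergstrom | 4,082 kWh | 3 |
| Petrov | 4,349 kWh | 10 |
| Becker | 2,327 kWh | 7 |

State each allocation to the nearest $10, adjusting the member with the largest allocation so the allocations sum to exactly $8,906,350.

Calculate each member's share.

Vance: $1,763,950 | Bergstrom: $2,483,050 | Petrov: $2,982,120 | Becker: $1,677,230

Metered usage total 12,458; profit-interest units total 36.
Combined weights (80% metered usage + 20% profit-interest units): Vance 0.1981; Bergstrom 0.2788; Petrov 0.3348; Becker 0.1883.
Pro-rata amounts: Vance 1,763,953.29; Bergstrom 2,483,049.58; Petrov 2,982,112.43; Becker 1,677,234.69.
After rounding ($10): Vance $1,763,950; Bergstrom $2,483,050; Petrov $2,982,110; Becker $1,677,230. Sum = $8,906,340.
Difference $8,906,350 − $8,906,340 = +$10 applied to largest allocation (Petrov): Petrov becomes $2,982,120.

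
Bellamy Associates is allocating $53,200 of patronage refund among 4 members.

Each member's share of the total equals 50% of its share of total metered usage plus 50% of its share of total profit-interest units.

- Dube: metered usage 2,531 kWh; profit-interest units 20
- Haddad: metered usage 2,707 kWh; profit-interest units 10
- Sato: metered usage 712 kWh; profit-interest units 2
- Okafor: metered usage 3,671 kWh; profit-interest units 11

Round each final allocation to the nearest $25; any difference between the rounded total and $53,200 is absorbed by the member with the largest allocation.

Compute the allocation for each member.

Dube: $19,375 | Haddad: $13,675 | Sato: $3,200 | Okafor: $16,950

Totals — metered usage 9,621, profit-interest units 43.
Composite weights (50% metered usage + 50% profit-interest units): Dube 0.3641; Haddad 0.2570; Sato 0.0603; Okafor 0.3187.
Pro-rata amounts: Dube 19,369.76; Haddad 13,670.32; Sato 3,205.74; Okafor 16,954.18.
After rounding ($25): Dube $19,375; Haddad $13,675; Sato $3,200; Okafor $16,950. Sum = $53,200.
Rounded total matches; no reconciliation needed.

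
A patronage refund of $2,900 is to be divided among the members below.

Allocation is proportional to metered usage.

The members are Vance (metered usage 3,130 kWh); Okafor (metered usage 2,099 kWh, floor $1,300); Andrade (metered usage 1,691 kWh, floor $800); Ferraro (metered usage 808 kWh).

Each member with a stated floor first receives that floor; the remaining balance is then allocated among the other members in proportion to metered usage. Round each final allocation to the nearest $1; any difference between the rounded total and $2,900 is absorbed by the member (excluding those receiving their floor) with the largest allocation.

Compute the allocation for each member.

Guaranteed amounts: Okafor $1,300; Andrade $800. Remaining pool $800.
Remaining pool split over remaining metered usage 3,938: Vance 635.86 → $636; Ferraro 164.14 → $164.

Vance: $636 · Okafor: $1,300 · Andrade: $800 · Ferraro: $164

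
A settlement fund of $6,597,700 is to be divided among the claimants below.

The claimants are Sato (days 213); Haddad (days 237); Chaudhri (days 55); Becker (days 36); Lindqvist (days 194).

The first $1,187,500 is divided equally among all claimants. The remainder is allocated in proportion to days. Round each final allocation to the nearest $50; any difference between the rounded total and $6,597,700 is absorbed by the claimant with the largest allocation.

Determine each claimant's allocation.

Sato: $1,805,350 | Haddad: $1,982,000 | Chaudhri: $642,350 | Becker: $502,500 | Lindqvist: $1,665,500

$1,187,500 shared equally gives $237,500 per claimant.
Remainder $5,410,200 by days (total 735): Sato 1,567,853.88 → $1,567,850; Haddad 1,744,513.47 → $1,744,500; Chaudhri 404,844.90 → $404,850; Becker 264,989.39 → $265,000; Lindqvist 1,427,998.37 → $1,428,000.
Totals: Sato $237,500 + $1,567,850 = $1,805,350; Haddad $237,500 + $1,744,500 = $1,982,000; Chaudhri $237,500 + $404,850 = $642,350; Becker $237,500 + $265,000 = $502,500; Lindqvist $237,500 + $1,428,000 = $1,665,500.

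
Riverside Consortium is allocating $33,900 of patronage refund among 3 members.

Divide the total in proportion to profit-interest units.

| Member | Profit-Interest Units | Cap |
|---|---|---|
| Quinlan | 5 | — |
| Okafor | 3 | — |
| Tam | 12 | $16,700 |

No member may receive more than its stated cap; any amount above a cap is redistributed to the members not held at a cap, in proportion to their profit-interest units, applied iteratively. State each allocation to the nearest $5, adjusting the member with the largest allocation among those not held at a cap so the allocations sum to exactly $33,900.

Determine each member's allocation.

Quinlan: $10,750 · Okafor: $6,450 · Tam: $16,700

Profit-interest units total: 20.
Proportional shares (ignoring caps): Quinlan 8,475.00; Okafor 5,085.00; Tam 20,340.00.
Held at cap: Tam ($16,700); remaining pool $17,200 reallocated over remaining profit-interest units 8.
Redistributed shares: Quinlan 10,750.00 → $10,750; Okafor 6,450.00 → $6,450.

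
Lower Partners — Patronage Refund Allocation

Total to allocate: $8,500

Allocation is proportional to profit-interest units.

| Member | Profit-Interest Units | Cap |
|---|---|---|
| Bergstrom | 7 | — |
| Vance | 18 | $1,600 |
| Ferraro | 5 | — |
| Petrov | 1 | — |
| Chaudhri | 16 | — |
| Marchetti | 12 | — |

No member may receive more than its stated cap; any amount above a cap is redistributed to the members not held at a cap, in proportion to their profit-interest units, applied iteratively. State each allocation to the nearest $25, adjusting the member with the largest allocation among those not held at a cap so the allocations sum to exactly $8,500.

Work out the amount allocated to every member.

Bergstrom: $1,175 | Vance: $1,600 | Ferraro: $850 | Petrov: $175 | Chaudhri: $2,675 | Marchetti: $2,025

Sum of profit-interest units: 59.
Unconstrained shares: Bergstrom 1,008.47; Vance 2,593.22; Ferraro 720.34; Petrov 144.07; Chaudhri 2,305.08; Marchetti 1,728.81.
Held at cap: Vance ($1,600); balance $6,900 reallocated over remaining profit-interest units 41.
Shares after redistribution: Bergstrom 1,178.05 → $1,175; Ferraro 841.46 → $850; Petrov 168.29 → $175; Chaudhri 2,692.68 → $2,700; Marchetti 2,019.51 → $2,025.
Rounding difference −$25 applied to Chaudhri → $2,675.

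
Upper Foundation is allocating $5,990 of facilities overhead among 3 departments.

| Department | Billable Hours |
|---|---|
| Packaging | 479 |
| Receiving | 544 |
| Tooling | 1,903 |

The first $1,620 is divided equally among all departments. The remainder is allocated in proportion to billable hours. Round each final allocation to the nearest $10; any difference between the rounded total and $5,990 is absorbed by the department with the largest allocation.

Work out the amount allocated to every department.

Packaging: $1,260 | Receiving: $1,350 | Tooling: $3,380

$1,620 shared equally gives $540 per department.
Remainder $4,370 by billable hours (total 2,926): Packaging 715.39 → $720; Receiving 812.47 → $810; Tooling 2,842.14 → $2,840.
Totals: Packaging $540 + $720 = $1,260; Receiving $540 + $810 = $1,350; Tooling $540 + $2,840 = $3,380.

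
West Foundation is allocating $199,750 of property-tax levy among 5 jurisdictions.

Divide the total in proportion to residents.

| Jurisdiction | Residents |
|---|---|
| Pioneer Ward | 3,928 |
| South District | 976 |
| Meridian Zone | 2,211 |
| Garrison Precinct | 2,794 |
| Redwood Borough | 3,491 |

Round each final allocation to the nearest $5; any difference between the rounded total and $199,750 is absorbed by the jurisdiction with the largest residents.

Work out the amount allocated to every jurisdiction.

Pioneer Ward: $58,550 · South District: $14,550 · Meridian Zone: $32,960 · Garrison Precinct: $41,650 · Redwood Borough: $52,040

Combined residents = 3,928 + 976 + 2,211 + 2,794 + 3,491 = 13,400.
Unrounded shares: Pioneer Ward 58,553.58; South District 14,548.96; Meridian Zone 32,958.75; Garrison Precinct 41,649.37; Redwood Borough 52,039.35.
After rounding ($5): Pioneer Ward $58,555; South District $14,550; Meridian Zone $32,960; Garrison Precinct $41,650; Redwood Borough $52,040. Sum = $199,755.
Difference $199,750 − $199,755 = −$5 applied to largest residents (Pioneer Ward): Pioneer Ward becomes $58,550.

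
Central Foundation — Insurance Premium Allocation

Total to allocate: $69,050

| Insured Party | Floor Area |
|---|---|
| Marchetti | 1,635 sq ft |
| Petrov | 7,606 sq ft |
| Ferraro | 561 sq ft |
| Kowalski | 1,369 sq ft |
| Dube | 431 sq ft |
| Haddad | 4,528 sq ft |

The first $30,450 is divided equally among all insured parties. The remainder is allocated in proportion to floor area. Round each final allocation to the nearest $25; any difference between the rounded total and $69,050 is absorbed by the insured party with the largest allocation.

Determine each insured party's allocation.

Marchetti: $9,000 · Petrov: $23,275 · Ferraro: $6,425 · Kowalski: $8,350 · Dube: $6,100 · Haddad: $15,900

$30,450 shared equally gives $5,075 per insured party.
Remainder $38,600 by floor area (total 16,130): Marchetti 3,912.65 → $3,925; Petrov 18,201.59 → $18,200; Ferraro 1,342.50 → $1,350; Kowalski 3,276.09 → $3,275; Dube 1,031.41 → $1,025; Haddad 10,835.76 → $10,825.
Totals: Marchetti $5,075 + $3,925 = $9,000; Petrov $5,075 + $18,200 = $23,275; Ferraro $5,075 + $1,350 = $6,425; Kowalski $5,075 + $3,275 = $8,350; Dube $5,075 + $1,025 = $6,100; Haddad $5,075 + $10,825 = $15,900.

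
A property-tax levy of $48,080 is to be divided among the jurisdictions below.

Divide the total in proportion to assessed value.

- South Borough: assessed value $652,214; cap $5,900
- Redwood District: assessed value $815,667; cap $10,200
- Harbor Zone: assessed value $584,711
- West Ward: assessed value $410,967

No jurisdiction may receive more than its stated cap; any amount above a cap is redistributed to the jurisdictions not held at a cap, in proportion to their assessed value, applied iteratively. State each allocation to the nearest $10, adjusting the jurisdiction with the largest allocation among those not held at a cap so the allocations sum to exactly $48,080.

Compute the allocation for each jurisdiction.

South Borough: $5,900 | Redwood District: $10,200 | Harbor Zone: $18,780 | West Ward: $13,200

Combined assessed value = 2,463,559.
Pro-rata shares before constraints: South Borough 12,728.92; Redwood District 15,918.95; Harbor Zone 11,411.50; West Ward 8,020.63.
Held at cap: South Borough ($5,900), Redwood District ($10,200); residual $31,980 reallocated over remaining assessed value 995,678.
Redistributed shares: Harbor Zone 18,780.23 → $18,780; West Ward 13,199.77 → $13,200.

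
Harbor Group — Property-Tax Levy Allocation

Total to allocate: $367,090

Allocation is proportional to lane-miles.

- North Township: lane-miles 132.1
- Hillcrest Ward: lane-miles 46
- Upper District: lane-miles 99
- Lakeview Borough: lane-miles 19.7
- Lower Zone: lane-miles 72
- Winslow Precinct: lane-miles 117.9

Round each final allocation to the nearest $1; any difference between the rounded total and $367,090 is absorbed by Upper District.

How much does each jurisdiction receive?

Total lane-miles = 486.7.
Proportional shares: North Township 132.1/486.7 × $367,090 = 99,635.48; Hillcrest Ward 46/486.7 × $367,090 = 34,695.17; Upper District 99/486.7 × $367,090 = 74,670.04; Lakeview Borough 19.7/486.7 × $367,090 = 14,858.58; Lower Zone 72/486.7 × $367,090 = 54,305.49; Winslow Precinct 117.9/486.7 × $367,090 = 88,925.23.
At nearest $1: North Township $99,635; Hillcrest Ward $34,695; Upper District $74,670; Lakeview Borough $14,859; Lower Zone $54,305; Winslow Precinct $88,925. Sum = $367,089.
Difference $367,090 − $367,089 = +$1 applied to Upper District: Upper District becomes $74,671.

North Township: $99,635; Hillcrest Ward: $34,695; Upper District: $74,671; Lakeview Borough: $14,859; Lower Zone: $54,305; Winslow Precinct: $88,925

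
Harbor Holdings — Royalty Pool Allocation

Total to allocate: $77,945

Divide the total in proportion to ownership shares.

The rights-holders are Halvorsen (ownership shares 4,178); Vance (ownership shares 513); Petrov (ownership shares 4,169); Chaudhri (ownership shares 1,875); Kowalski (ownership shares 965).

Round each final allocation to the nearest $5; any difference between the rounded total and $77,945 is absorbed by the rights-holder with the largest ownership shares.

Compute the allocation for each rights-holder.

Halvorsen: $27,830 · Vance: $3,420 · Petrov: $27,775 · Chaudhri: $12,490 · Kowalski: $6,430

Combined ownership shares = 4,178 + 513 + 4,169 + 1,875 + 965 = 11,700.
Proportional shares: Halvorsen 27,833.69; Vance 3,417.59; Petrov 27,773.74; Chaudhri 12,491.19; Kowalski 6,428.80.
After rounding ($5): Halvorsen $27,835; Vance $3,420; Petrov $27,775; Chaudhri $12,490; Kowalski $6,430. Sum = $77,950.
Difference $77,945 − $77,950 = −$5 applied to largest ownership shares (Halvorsen): Halvorsen becomes $27,830.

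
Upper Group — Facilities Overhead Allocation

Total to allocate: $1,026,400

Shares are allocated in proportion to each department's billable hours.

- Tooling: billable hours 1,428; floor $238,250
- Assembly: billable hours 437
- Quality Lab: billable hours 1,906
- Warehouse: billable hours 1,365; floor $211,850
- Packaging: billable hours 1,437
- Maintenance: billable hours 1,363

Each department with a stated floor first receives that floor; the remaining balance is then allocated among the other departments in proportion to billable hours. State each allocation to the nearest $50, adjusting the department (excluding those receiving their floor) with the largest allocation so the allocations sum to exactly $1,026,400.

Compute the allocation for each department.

Tooling: $238,250 · Assembly: $48,950 · Quality Lab: $213,600 · Warehouse: $211,850 · Packaging: $161,000 · Maintenance: $152,750

Fund the minimums — Tooling $238,250; Warehouse $211,850. Residual $576,300.
Residual split over remaining billable hours 5,143: Assembly 48,968.13 → $48,950; Quality Lab 213,577.25 → $213,600; Packaging 161,023.35 → $161,000; Maintenance 152,731.27 → $152,750.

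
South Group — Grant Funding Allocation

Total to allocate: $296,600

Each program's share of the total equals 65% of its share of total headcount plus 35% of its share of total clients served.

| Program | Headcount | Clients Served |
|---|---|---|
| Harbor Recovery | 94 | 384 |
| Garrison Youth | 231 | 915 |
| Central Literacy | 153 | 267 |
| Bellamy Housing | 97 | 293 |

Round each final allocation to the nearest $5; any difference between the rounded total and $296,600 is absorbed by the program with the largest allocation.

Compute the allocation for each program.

Totals — headcount 575, clients served 1,859.
Combined weights (65% headcount + 35% clients served): Harbor Recovery 0.1786; Garrison Youth 0.4334; Central Literacy 0.2232; Bellamy Housing 0.1648.
Unrounded shares: Harbor Recovery 52,960.24; Garrison Youth 128,546.58; Central Literacy 66,208.68; Bellamy Housing 48,884.50.
At nearest $5: Harbor Recovery $52,960; Garrison Youth $128,545; Central Literacy $66,210; Bellamy Housing $48,885. Sum = $296,600.
Sum already equals the total — no adjustment.

Harbor Recovery: $52,960; Garrison Youth: $128,545; Central Literacy: $66,210; Bellamy Housing: $48,885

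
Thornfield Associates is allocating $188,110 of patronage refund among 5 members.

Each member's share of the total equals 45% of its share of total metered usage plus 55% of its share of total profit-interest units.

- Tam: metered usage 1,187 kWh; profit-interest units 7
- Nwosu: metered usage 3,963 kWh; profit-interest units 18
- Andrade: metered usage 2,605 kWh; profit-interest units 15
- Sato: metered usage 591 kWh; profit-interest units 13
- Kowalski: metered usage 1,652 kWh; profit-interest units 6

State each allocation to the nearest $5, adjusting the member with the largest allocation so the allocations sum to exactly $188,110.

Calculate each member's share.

Totals — metered usage 9,998, profit-interest units 59.
Blended shares (45% metered usage + 55% profit-interest units): Tam 0.1187; Nwosu 0.3462; Andrade 0.2571; Sato 0.1478; Kowalski 0.1303.
Proportional shares: Tam 22,324.88; Nwosu 65,117.53; Andrade 48,359.12; Sato 27,800.17; Kowalski 24,508.30.
After rounding ($5): Tam $22,325; Nwosu $65,120; Andrade $48,360; Sato $27,800; Kowalski $24,510. Sum = $188,115.
Difference $188,110 − $188,115 = −$5 applied to largest allocation (Nwosu): Nwosu becomes $65,115.

Tam: $22,325 · Nwosu: $65,115 · Andrade: $48,360 · Sato: $27,800 · Kowalski: $24,510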